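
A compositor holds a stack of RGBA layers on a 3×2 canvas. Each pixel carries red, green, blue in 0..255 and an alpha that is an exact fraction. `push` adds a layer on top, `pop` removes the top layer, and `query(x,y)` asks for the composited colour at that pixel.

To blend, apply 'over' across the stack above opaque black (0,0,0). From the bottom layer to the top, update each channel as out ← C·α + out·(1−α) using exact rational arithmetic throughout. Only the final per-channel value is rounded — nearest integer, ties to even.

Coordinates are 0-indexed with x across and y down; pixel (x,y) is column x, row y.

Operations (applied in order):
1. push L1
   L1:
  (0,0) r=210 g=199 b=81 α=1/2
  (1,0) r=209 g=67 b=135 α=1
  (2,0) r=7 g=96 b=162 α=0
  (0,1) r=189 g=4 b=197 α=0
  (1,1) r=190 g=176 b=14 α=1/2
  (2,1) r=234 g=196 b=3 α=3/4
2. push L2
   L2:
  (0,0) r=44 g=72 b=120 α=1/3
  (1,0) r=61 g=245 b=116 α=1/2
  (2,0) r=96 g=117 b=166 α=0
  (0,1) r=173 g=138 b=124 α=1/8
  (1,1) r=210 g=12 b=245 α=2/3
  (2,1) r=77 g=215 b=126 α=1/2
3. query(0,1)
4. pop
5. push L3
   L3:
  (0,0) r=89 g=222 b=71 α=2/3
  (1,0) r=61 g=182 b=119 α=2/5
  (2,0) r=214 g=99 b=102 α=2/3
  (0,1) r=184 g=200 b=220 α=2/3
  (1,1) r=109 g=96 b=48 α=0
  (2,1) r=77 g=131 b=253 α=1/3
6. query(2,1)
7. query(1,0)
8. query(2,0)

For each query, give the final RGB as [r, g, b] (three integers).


(0,1) stack=L1,L2; from [0,0,0]:
after L1 α=0: [0, 0, 0]
after L2 α=1/8: [173/8, 69/4, 31/2]
= [22, 17, 16]

at x=2,y=1 over L1,L3:
+L1 (α=3/4) → [351/2, 147, 9/4]
+L3 (α=1/3) → [428/3, 425/3, 515/6]
rounded: [143, 142, 86]

at x=1,y=0 over L1,L3:
L1 α=1: [209, 67, 135]
L3 α=2/5: [749/5, 113, 643/5]
→ [150, 113, 129]

(2,0) stack=L1,L3; from [0,0,0]:
L1 α=0: [0, 0, 0]
L3 α=2/3: [428/3, 66, 68]
rounded: [143, 66, 68]


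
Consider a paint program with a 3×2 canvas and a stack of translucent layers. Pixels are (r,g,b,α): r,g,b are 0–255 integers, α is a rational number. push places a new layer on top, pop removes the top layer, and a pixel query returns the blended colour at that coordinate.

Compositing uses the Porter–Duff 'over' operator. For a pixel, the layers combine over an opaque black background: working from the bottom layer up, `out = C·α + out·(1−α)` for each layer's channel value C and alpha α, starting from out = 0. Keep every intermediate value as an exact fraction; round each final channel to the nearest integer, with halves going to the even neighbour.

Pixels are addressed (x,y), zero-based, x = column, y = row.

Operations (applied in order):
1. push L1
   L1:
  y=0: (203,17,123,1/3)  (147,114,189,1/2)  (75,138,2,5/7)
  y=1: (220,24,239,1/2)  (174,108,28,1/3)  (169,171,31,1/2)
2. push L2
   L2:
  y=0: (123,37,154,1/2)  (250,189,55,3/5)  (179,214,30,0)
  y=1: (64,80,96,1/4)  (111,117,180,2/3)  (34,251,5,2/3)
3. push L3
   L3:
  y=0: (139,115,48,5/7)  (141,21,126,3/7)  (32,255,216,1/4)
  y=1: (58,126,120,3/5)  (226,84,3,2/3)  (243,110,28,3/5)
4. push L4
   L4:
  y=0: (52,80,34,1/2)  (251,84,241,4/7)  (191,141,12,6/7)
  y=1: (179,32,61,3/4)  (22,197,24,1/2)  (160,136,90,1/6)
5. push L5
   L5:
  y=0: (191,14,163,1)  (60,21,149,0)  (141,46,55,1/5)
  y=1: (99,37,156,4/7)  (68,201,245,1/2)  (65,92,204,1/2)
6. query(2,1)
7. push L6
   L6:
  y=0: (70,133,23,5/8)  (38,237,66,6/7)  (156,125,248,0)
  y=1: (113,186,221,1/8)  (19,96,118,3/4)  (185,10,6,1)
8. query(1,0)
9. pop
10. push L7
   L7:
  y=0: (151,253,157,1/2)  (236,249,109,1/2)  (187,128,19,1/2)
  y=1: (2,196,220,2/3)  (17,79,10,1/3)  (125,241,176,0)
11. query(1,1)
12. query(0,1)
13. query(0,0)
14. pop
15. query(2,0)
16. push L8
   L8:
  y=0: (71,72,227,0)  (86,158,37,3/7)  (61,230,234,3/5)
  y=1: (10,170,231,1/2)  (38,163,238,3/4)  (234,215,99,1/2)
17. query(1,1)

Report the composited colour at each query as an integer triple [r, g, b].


at x=2,y=1 over L1,L2,L3,L4,L5:
L1 α=1/2: [169/2, 171/2, 31/2]
L2 α=2/3: [305/6, 1175/6, 17/2]
L3 α=3/5: [2492/15, 433/3, 101/5]
L4 α=1/6: [1486/9, 2573/18, 191/6]
L5 α=1/2: [2071/18, 4229/36, 1415/12]
→ [115, 117, 118]

at x=1,y=0 over L1,L2,L3,L4,L5,L6:
after L1 α=1/2: [147/2, 57, 189/2]
after L2 α=3/5: [897/5, 681/5, 354/5]
after L3 α=3/7: [5703/35, 3039/35, 3306/35]
after L4 α=4/7: [52249/245, 20877/245, 43658/245]
after L5 α=0: [52249/245, 20877/245, 43658/245]
after L6 α=6/7: [108109/1715, 369267/1715, 140678/1715]
rounded: [63, 215, 82]

at x=1,y=1 over L1,L2,L3,L4,L5,L7:
after L1 α=1/3: [58, 36, 28/3]
after L2 α=2/3: [280/3, 90, 1108/9]
after L3 α=2/3: [1636/9, 86, 1162/27]
after L4 α=1/2: [917/9, 283/2, 905/27]
after L5 α=1/2: [1529/18, 685/4, 3760/27]
after L7 α=1/3: [1682/27, 281/2, 7790/81]
→ [62, 140, 96]

at x=0,y=1 over L1,L2,L3,L4,L5,L7:
after L1 α=1/2: [110, 12, 239/2]
after L2 α=1/4: [197/2, 29, 909/8]
after L3 α=3/5: [371/5, 436/5, 2349/20]
after L4 α=3/4: [764/5, 229/5, 6009/80]
after L5 α=4/7: [4272/35, 1427/35, 67947/560]
after L7 α=2/3: [4412/105, 5049/35, 314347/1680]
rounded: [42, 144, 187]

(0,0) stack=L1,L2,L3,L4,L5,L7; from [0,0,0]:
after L1 α=1/3: [203/3, 17/3, 41]
after L2 α=1/2: [286/3, 64/3, 195/2]
after L3 α=5/7: [2657/21, 1853/21, 435/7]
after L4 α=1/2: [3749/42, 3533/42, 673/14]
after L5 α=1: [191, 14, 163]
after L7 α=1/2: [171, 267/2, 160]
= [171, 134, 160]

query (2,0) [L1,L2,L3,L4,L5] — begin 0,0,0
after L1 α=5/7: [375/7, 690/7, 10/7]
after L2 α=0: [375/7, 690/7, 10/7]
after L3 α=1/4: [1349/28, 3855/28, 771/14]
after L4 α=6/7: [33437/196, 27543/196, 1779/98]
after L5 α=1/5: [40346/245, 29797/245, 6253/245]
rounded: [165, 122, 26]

at x=1,y=1 over L1,L2,L3,L4,L5,L8:
+L1 (α=1/3) → [58, 36, 28/3]
+L2 (α=2/3) → [280/3, 90, 1108/9]
+L3 (α=2/3) → [1636/9, 86, 1162/27]
+L4 (α=1/2) → [917/9, 283/2, 905/27]
+L5 (α=1/2) → [1529/18, 685/4, 3760/27]
+L8 (α=3/4) → [3581/72, 2641/16, 11519/54]
= [50, 165, 213]


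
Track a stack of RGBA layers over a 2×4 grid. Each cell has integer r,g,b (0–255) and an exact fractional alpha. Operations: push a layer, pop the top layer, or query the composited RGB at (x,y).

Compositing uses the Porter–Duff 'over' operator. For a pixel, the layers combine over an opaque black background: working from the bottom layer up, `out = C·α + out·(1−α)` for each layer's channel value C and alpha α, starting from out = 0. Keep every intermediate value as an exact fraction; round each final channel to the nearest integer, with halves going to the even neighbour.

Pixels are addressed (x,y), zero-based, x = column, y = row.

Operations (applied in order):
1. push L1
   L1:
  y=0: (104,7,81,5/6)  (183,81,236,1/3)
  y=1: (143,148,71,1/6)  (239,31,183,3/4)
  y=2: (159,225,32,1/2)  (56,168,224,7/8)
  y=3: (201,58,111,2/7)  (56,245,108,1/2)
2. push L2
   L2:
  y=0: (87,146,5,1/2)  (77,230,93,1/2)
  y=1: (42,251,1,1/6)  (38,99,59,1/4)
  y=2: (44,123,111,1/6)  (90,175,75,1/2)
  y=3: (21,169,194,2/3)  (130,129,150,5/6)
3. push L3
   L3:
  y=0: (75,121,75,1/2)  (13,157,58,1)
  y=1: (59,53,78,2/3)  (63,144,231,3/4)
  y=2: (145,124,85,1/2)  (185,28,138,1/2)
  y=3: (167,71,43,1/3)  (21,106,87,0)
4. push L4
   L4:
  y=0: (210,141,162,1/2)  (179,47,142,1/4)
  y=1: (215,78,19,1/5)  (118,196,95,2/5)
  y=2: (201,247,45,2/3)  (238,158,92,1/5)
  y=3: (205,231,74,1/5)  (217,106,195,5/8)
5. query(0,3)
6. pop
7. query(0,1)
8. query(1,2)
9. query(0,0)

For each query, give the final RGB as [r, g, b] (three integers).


at x=0,y=3 over L1,L2,L3,L4:
+L1 (α=2/7) → [402/7, 116/7, 222/7]
+L2 (α=2/3) → [232/7, 2482/21, 2938/21]
+L3 (α=1/3) → [1633/21, 6455/63, 6779/63]
+L4 (α=1/5) → [10837/105, 40373/315, 31778/315]
rounded: [103, 128, 101]

query (0,1) [L1,L2,L3] — begin 0,0,0
L1 α=1/6: [143/6, 74/3, 71/6]
L2 α=1/6: [967/36, 1123/18, 361/36]
L3 α=2/3: [5215/108, 3031/54, 5977/108]
→ [48, 56, 55]

(1,2) stack=L1,L2,L3; from [0,0,0]:
L1 α=7/8: [49, 147, 196]
L2 α=1/2: [139/2, 161, 271/2]
L3 α=1/2: [509/4, 189/2, 547/4]
= [127, 94, 137]

query (0,0) [L1,L2,L3] — begin 0,0,0
L1 α=5/6: [260/3, 35/6, 135/2]
L2 α=1/2: [521/6, 911/12, 145/4]
L3 α=1/2: [971/12, 2363/24, 445/8]
= [81, 98, 56]


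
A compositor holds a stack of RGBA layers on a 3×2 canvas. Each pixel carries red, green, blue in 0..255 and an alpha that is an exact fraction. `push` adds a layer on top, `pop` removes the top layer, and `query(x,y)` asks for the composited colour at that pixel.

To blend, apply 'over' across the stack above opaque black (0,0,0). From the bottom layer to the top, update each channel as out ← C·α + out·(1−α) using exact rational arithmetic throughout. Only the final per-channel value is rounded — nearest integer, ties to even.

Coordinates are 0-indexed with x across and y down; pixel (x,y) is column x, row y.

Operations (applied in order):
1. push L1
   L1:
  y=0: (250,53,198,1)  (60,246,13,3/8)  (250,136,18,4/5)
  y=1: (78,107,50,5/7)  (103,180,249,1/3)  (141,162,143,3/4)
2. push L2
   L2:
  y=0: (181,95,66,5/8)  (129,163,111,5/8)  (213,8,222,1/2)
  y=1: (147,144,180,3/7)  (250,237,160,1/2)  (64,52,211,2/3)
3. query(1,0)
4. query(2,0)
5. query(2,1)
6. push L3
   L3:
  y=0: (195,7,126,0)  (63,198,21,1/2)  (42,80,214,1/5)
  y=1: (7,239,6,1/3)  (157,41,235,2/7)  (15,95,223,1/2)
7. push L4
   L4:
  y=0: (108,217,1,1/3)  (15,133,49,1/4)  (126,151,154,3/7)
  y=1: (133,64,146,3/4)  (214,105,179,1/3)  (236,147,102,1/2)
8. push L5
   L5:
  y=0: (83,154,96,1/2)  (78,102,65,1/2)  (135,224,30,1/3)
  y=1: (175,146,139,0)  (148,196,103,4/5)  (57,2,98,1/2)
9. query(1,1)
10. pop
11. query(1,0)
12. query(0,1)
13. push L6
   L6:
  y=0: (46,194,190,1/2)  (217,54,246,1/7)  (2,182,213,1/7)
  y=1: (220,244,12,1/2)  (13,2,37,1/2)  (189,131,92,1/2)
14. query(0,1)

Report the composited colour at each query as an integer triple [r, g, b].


at x=1,y=0 over L1,L2:
L1 α=3/8: [45/2, 369/4, 39/8]
L2 α=5/8: [1425/16, 4367/32, 4557/64]
rounded: [89, 136, 71]

at x=2,y=0 over L1,L2:
after L1 α=4/5: [200, 544/5, 72/5]
after L2 α=1/2: [413/2, 292/5, 591/5]
= [206, 58, 118]

query (2,1) [L1,L2] — begin 0,0,0
+L1 (α=3/4) → [423/4, 243/2, 429/4]
+L2 (α=2/3) → [935/12, 451/6, 2117/12]
rounded: [78, 75, 176]

query (1,1) [L1,L2,L3,L4,L5] — begin 0,0,0
L1 α=1/3: [103/3, 60, 83]
L2 α=1/2: [853/6, 297/2, 243/2]
L3 α=2/7: [6149/42, 1649/14, 2155/14]
L4 α=1/3: [10643/63, 2384/21, 1136/7]
L5 α=4/5: [47939/315, 18848/105, 804/7]
= [152, 180, 115]

(1,0) stack=L1,L2,L3,L4; from [0,0,0]:
L1 α=3/8: [45/2, 369/4, 39/8]
L2 α=5/8: [1425/16, 4367/32, 4557/64]
L3 α=1/2: [2433/32, 10703/64, 5901/128]
L4 α=1/4: [7779/128, 40621/256, 23975/512]
→ [61, 159, 47]

(0,1) stack=L1,L2,L3,L4; from [0,0,0]:
L1 α=5/7: [390/7, 535/7, 250/7]
L2 α=3/7: [4647/49, 5164/49, 4780/49]
L3 α=1/3: [9637/147, 22039/147, 9854/147]
L4 α=3/4: [34145/294, 50263/588, 18560/147]
→ [116, 85, 126]

(0,1) stack=L1,L2,L3,L4,L6; from [0,0,0]:
+L1 (α=5/7) → [390/7, 535/7, 250/7]
+L2 (α=3/7) → [4647/49, 5164/49, 4780/49]
+L3 (α=1/3) → [9637/147, 22039/147, 9854/147]
+L4 (α=3/4) → [34145/294, 50263/588, 18560/147]
+L6 (α=1/2) → [98825/588, 193735/1176, 10162/147]
rounded: [168, 165, 69]


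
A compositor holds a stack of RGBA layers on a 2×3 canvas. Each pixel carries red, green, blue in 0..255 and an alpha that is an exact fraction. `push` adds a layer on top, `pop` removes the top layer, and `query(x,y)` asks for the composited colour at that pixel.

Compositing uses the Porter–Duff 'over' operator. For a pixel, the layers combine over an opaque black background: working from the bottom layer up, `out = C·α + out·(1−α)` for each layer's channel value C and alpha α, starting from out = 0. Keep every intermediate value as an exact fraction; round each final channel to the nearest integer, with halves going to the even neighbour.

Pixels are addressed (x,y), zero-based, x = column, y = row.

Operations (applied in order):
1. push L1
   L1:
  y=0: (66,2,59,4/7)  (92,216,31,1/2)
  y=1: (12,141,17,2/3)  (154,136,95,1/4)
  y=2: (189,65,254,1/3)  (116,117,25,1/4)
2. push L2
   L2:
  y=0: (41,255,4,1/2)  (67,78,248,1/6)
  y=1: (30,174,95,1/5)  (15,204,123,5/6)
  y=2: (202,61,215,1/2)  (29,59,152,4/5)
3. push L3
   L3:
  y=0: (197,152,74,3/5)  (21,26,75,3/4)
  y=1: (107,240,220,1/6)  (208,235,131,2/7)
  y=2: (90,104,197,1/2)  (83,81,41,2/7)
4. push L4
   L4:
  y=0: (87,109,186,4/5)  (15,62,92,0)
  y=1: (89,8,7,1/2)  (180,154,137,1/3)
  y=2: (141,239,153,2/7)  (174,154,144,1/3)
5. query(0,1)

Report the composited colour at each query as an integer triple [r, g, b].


(0,1) stack=L1,L2,L3,L4; from [0,0,0]:
after L1 α=2/3: [8, 94, 34/3]
after L2 α=1/5: [62/5, 110, 421/15]
after L3 α=1/6: [169/6, 395/3, 1081/18]
after L4 α=1/2: [703/12, 419/6, 1207/36]
= [59, 70, 34]


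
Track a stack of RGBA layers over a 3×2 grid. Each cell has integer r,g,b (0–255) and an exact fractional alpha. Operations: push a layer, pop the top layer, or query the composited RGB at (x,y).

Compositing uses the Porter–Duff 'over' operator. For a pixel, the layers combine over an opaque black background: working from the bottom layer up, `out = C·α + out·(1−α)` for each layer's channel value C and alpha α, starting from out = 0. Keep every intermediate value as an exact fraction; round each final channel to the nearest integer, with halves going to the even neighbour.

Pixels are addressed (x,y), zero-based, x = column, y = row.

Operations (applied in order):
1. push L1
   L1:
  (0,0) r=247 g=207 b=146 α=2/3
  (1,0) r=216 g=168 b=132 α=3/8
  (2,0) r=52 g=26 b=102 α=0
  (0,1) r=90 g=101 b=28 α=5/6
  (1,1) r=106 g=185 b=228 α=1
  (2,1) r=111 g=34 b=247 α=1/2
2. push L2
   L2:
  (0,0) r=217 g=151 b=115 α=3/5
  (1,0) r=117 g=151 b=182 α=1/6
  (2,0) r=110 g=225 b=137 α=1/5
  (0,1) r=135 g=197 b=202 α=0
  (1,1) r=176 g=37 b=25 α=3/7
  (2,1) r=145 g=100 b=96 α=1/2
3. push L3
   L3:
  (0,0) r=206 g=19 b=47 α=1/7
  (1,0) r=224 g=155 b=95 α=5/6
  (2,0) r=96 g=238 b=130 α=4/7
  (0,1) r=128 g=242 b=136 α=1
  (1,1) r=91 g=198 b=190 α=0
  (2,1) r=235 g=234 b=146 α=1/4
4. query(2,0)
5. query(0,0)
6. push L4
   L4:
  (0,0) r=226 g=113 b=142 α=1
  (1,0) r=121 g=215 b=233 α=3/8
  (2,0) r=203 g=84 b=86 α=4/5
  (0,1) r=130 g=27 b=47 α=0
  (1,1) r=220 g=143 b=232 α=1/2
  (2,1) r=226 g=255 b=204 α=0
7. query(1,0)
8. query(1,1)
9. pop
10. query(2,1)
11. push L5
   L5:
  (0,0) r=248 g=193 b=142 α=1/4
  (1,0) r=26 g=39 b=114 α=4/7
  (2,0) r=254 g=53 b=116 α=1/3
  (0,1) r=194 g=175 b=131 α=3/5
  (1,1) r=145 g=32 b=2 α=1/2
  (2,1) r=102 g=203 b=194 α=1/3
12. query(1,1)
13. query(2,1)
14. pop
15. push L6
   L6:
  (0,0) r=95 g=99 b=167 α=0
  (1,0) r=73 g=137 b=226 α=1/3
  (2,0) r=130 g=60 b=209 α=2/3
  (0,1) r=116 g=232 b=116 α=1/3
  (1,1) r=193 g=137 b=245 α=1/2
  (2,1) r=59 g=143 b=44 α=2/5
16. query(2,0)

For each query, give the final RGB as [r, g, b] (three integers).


at x=2,y=0 over L1,L2,L3:
L1 α=0: [0, 0, 0]
L2 α=1/5: [22, 45, 137/5]
L3 α=4/7: [450/7, 1087/7, 3011/35]
= [64, 155, 86]

at x=0,y=0 over L1,L2,L3:
L1 α=2/3: [494/3, 138, 292/3]
L2 α=3/5: [2941/15, 729/5, 1619/15]
L3 α=1/7: [6912/35, 4469/35, 3473/35]
= [197, 128, 99]

query (1,0) [L1,L2,L3,L4] — begin 0,0,0
L1 α=3/8: [81, 63, 99/2]
L2 α=1/6: [87, 233/3, 859/12]
L3 α=5/6: [1207/6, 1279/9, 6559/72]
L4 α=3/8: [8213/48, 1525/9, 83123/576]
= [171, 169, 144]

query (1,1) [L1,L2,L3,L4] — begin 0,0,0
+L1 (α=1) → [106, 185, 228]
+L2 (α=3/7) → [136, 851/7, 141]
+L3 (α=0) → [136, 851/7, 141]
+L4 (α=1/2) → [178, 926/7, 373/2]
= [178, 132, 186]

(2,1) stack=L1,L2,L3; from [0,0,0]:
+L1 (α=1/2) → [111/2, 17, 247/2]
+L2 (α=1/2) → [401/4, 117/2, 439/4]
+L3 (α=1/4) → [2143/16, 819/8, 1901/16]
= [134, 102, 119]

(1,1) stack=L1,L2,L3,L5; from [0,0,0]:
after L1 α=1: [106, 185, 228]
after L2 α=3/7: [136, 851/7, 141]
after L3 α=0: [136, 851/7, 141]
after L5 α=1/2: [281/2, 1075/14, 143/2]
rounded: [140, 77, 72]

query (2,1) [L1,L2,L3,L5] — begin 0,0,0
+L1 (α=1/2) → [111/2, 17, 247/2]
+L2 (α=1/2) → [401/4, 117/2, 439/4]
+L3 (α=1/4) → [2143/16, 819/8, 1901/16]
+L5 (α=1/3) → [2959/24, 1631/12, 1151/8]
rounded: [123, 136, 144]

(2,0) stack=L1,L2,L3,L6; from [0,0,0]:
after L1 α=0: [0, 0, 0]
after L2 α=1/5: [22, 45, 137/5]
after L3 α=4/7: [450/7, 1087/7, 3011/35]
after L6 α=2/3: [2270/21, 1927/21, 17641/105]
rounded: [108, 92, 168]


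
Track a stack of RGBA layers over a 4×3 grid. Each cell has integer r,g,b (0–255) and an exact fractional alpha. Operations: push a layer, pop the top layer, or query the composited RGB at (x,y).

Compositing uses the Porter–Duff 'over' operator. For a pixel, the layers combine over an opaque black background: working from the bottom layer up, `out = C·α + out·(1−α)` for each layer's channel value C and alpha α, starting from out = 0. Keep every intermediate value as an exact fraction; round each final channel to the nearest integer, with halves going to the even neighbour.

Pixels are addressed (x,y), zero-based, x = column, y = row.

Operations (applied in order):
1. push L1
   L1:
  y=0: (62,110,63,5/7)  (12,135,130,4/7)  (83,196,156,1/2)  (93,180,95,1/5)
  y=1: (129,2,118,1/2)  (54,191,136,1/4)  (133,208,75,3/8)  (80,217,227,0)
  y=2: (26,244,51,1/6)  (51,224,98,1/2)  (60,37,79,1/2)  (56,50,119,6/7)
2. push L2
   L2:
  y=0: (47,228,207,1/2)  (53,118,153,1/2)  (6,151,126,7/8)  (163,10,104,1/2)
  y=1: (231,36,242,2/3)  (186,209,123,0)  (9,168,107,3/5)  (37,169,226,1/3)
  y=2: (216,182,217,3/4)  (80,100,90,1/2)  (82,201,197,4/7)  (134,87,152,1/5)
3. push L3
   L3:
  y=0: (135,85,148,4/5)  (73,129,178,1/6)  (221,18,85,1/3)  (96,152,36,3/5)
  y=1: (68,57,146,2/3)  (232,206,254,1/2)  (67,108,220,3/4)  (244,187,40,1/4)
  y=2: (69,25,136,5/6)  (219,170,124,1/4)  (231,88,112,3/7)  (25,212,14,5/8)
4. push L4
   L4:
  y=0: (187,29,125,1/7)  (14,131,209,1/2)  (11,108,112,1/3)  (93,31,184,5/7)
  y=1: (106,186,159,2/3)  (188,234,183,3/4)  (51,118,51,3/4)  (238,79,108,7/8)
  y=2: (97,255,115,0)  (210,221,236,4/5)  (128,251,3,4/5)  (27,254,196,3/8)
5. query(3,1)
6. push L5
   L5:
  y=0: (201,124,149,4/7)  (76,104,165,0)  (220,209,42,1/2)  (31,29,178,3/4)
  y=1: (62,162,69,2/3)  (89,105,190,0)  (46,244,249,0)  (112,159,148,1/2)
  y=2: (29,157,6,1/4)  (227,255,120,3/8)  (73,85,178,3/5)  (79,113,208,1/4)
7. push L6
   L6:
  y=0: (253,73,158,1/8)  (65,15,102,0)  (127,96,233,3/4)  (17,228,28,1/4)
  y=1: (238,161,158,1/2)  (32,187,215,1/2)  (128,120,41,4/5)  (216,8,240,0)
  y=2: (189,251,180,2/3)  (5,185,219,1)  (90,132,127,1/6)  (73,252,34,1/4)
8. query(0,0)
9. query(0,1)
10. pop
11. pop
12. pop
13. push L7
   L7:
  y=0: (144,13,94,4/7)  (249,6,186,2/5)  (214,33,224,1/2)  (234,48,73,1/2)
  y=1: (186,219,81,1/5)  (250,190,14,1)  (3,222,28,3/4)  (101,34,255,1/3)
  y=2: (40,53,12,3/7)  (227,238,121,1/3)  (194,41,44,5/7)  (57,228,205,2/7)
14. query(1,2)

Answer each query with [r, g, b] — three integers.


(3,1) stack=L1,L2,L3,L4; from [0,0,0]:
+L1 (α=0) → [0, 0, 0]
+L2 (α=1/3) → [37/3, 169/3, 226/3]
+L3 (α=1/4) → [281/4, 89, 133/2]
+L4 (α=7/8) → [6945/32, 321/4, 1645/16]
rounded: [217, 80, 103]

at x=0,y=0 over L1,L2,L3,L4,L5,L6:
L1 α=5/7: [310/7, 550/7, 45]
L2 α=1/2: [639/14, 1073/7, 126]
L3 α=4/5: [8199/70, 3453/35, 718/5]
L4 α=1/7: [31142/245, 21733/245, 4933/35]
L5 α=4/7: [290406/1715, 186719/1715, 35659/245]
L6 α=1/8: [352391/1960, 51151/490, 41189/280]
rounded: [180, 104, 147]

query (0,1) [L1,L2,L3,L4,L5,L6] — begin 0,0,0
L1 α=1/2: [129/2, 1, 59]
L2 α=2/3: [351/2, 73/3, 181]
L3 α=2/3: [623/6, 415/9, 473/3]
L4 α=2/3: [1895/18, 3763/27, 1427/9]
L5 α=2/3: [4127/54, 12511/81, 2669/27]
L6 α=1/2: [16979/108, 12776/81, 6935/54]
→ [157, 158, 128]

query (1,2) [L1,L2,L3,L7] — begin 0,0,0
after L1 α=1/2: [51/2, 112, 49]
after L2 α=1/2: [211/4, 106, 139/2]
after L3 α=1/4: [1509/16, 122, 665/8]
after L7 α=1/3: [3325/24, 482/3, 383/4]
= [139, 161, 96]


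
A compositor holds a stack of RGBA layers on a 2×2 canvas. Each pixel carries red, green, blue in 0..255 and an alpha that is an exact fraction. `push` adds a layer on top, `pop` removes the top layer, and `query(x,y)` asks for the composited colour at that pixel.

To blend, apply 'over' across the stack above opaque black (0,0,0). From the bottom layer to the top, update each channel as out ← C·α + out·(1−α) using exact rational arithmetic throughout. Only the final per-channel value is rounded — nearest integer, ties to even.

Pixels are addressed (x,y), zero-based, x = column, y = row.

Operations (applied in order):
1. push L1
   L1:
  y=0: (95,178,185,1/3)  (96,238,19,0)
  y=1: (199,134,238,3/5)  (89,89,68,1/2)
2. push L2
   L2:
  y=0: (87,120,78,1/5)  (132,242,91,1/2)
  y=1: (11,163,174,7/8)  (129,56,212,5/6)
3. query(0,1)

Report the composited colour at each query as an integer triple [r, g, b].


(0,1) stack=L1,L2; from [0,0,0]:
after L1 α=3/5: [597/5, 402/5, 714/5]
after L2 α=7/8: [491/20, 6107/40, 1701/10]
rounded: [25, 153, 170]


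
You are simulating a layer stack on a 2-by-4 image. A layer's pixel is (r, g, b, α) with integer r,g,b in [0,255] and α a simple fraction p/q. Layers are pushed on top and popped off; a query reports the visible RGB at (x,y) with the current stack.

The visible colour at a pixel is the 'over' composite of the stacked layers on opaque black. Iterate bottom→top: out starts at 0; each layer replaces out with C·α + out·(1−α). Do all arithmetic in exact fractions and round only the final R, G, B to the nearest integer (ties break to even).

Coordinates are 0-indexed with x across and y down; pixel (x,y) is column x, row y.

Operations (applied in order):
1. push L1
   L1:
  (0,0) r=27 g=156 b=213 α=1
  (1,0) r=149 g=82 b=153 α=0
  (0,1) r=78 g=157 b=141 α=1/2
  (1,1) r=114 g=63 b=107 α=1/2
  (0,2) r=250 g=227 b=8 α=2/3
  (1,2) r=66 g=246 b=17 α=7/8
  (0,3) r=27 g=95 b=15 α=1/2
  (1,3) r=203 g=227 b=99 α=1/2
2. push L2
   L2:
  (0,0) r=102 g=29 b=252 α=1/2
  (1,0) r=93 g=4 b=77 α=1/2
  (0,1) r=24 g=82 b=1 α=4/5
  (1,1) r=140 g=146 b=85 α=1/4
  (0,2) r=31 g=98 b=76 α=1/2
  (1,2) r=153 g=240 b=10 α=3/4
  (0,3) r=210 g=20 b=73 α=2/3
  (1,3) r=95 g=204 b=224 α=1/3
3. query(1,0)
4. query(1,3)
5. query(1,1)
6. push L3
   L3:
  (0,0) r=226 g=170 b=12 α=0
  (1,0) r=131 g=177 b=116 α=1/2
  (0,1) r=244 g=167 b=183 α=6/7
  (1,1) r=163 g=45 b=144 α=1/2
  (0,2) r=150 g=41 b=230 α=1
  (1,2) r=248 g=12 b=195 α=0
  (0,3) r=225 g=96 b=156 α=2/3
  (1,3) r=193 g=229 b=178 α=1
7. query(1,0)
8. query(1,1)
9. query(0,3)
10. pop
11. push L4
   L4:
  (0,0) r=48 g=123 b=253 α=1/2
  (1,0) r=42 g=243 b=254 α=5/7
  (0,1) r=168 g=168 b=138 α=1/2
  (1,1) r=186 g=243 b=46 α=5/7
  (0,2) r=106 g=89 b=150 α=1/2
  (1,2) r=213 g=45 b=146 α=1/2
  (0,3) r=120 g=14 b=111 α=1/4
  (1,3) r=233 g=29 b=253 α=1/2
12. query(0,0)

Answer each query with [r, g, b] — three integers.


(1,0) stack=L1,L2; from [0,0,0]:
+L1 (α=0) → [0, 0, 0]
+L2 (α=1/2) → [93/2, 2, 77/2]
rounded: [46, 2, 38]

query (1,3) [L1,L2] — begin 0,0,0
after L1 α=1/2: [203/2, 227/2, 99/2]
after L2 α=1/3: [298/3, 431/3, 323/3]
rounded: [99, 144, 108]

(1,1) stack=L1,L2; from [0,0,0]:
L1 α=1/2: [57, 63/2, 107/2]
L2 α=1/4: [311/4, 481/8, 491/8]
→ [78, 60, 61]

query (1,0) [L1,L2,L3] — begin 0,0,0
+L1 (α=0) → [0, 0, 0]
+L2 (α=1/2) → [93/2, 2, 77/2]
+L3 (α=1/2) → [355/4, 179/2, 309/4]
→ [89, 90, 77]

(1,1) stack=L1,L2,L3; from [0,0,0]:
+L1 (α=1/2) → [57, 63/2, 107/2]
+L2 (α=1/4) → [311/4, 481/8, 491/8]
+L3 (α=1/2) → [963/8, 841/16, 1643/16]
= [120, 53, 103]

(0,3) stack=L1,L2,L3; from [0,0,0]:
after L1 α=1/2: [27/2, 95/2, 15/2]
after L2 α=2/3: [289/2, 175/6, 307/6]
after L3 α=2/3: [1189/6, 1327/18, 2179/18]
= [198, 74, 121]

query (0,0) [L1,L2,L4] — begin 0,0,0
+L1 (α=1) → [27, 156, 213]
+L2 (α=1/2) → [129/2, 185/2, 465/2]
+L4 (α=1/2) → [225/4, 431/4, 971/4]
→ [56, 108, 243]


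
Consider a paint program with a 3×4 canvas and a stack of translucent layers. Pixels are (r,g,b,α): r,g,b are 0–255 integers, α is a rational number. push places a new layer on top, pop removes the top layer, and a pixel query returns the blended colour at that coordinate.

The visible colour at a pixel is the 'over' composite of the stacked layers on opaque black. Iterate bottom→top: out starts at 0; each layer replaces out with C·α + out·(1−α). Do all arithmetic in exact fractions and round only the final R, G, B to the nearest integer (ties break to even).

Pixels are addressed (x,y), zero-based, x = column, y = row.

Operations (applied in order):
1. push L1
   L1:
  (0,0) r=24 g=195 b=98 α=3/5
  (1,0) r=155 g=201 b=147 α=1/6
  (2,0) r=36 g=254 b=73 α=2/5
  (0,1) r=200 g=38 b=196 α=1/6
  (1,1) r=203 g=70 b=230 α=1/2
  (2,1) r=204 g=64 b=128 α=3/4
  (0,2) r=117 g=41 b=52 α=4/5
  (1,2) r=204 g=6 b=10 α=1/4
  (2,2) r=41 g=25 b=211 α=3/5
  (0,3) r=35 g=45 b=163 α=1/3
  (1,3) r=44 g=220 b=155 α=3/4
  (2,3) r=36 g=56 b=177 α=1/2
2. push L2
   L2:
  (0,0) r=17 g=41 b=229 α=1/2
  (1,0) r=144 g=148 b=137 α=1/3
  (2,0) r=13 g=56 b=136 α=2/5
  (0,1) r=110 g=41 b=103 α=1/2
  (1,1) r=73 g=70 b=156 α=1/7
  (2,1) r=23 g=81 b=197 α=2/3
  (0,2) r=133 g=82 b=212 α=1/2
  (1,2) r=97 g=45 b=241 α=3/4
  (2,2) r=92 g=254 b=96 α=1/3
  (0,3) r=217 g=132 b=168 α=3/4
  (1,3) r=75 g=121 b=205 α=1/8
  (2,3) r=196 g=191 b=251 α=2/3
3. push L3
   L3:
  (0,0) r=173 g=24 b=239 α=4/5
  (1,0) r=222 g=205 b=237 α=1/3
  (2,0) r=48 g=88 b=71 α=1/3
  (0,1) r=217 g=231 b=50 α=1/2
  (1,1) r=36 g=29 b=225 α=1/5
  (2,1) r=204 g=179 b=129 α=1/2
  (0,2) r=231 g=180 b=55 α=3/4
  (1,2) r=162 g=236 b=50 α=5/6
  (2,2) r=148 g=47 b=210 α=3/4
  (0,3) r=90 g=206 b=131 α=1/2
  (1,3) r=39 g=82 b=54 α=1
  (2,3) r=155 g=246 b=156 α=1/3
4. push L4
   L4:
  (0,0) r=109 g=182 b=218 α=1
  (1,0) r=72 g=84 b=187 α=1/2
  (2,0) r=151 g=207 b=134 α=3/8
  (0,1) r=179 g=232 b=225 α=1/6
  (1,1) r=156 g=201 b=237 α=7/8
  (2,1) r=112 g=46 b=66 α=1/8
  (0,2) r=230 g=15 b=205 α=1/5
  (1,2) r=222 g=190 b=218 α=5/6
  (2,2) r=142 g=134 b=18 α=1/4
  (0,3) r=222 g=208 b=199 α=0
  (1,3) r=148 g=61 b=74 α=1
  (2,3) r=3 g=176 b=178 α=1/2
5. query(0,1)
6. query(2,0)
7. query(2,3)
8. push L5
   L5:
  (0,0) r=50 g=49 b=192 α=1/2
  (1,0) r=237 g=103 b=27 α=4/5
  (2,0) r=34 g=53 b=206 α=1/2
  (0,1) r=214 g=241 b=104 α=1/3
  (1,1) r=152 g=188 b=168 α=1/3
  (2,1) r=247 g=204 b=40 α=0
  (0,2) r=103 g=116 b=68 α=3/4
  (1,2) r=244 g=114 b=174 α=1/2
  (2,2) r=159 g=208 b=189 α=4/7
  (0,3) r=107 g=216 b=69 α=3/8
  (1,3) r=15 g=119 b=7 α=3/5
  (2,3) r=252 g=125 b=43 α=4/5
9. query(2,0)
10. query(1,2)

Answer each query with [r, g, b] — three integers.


query (0,1) [L1,L2,L3,L4] — begin 0,0,0
after L1 α=1/6: [100/3, 19/3, 98/3]
after L2 α=1/2: [215/3, 71/3, 407/6]
after L3 α=1/2: [433/3, 382/3, 707/12]
after L4 α=1/6: [1351/9, 1303/9, 6235/72]
→ [150, 145, 87]

(2,0) stack=L1,L2,L3,L4; from [0,0,0]:
L1 α=2/5: [72/5, 508/5, 146/5]
L2 α=2/5: [346/25, 2084/25, 1798/25]
L3 α=1/3: [1892/75, 6368/75, 5371/75]
L4 α=3/8: [8687/120, 15683/120, 11401/120]
= [72, 131, 95]

at x=2,y=3 over L1,L2,L3,L4:
L1 α=1/2: [18, 28, 177/2]
L2 α=2/3: [410/3, 410/3, 1181/6]
L3 α=1/3: [1285/9, 1558/9, 1649/9]
L4 α=1/2: [656/9, 1571/9, 3251/18]
= [73, 175, 181]

at x=2,y=0 over L1,L2,L3,L4,L5:
after L1 α=2/5: [72/5, 508/5, 146/5]
after L2 α=2/5: [346/25, 2084/25, 1798/25]
after L3 α=1/3: [1892/75, 6368/75, 5371/75]
after L4 α=3/8: [8687/120, 15683/120, 11401/120]
after L5 α=1/2: [12767/240, 22043/240, 36121/240]
rounded: [53, 92, 151]

at x=1,y=2 over L1,L2,L3,L4,L5:
after L1 α=1/4: [51, 3/2, 5/2]
after L2 α=3/4: [171/2, 273/8, 1451/8]
after L3 α=5/6: [597/4, 9713/48, 3451/48]
after L4 α=5/6: [1679/8, 55313/288, 55771/288]
after L5 α=1/2: [3631/16, 88145/576, 105883/576]
→ [227, 153, 184]


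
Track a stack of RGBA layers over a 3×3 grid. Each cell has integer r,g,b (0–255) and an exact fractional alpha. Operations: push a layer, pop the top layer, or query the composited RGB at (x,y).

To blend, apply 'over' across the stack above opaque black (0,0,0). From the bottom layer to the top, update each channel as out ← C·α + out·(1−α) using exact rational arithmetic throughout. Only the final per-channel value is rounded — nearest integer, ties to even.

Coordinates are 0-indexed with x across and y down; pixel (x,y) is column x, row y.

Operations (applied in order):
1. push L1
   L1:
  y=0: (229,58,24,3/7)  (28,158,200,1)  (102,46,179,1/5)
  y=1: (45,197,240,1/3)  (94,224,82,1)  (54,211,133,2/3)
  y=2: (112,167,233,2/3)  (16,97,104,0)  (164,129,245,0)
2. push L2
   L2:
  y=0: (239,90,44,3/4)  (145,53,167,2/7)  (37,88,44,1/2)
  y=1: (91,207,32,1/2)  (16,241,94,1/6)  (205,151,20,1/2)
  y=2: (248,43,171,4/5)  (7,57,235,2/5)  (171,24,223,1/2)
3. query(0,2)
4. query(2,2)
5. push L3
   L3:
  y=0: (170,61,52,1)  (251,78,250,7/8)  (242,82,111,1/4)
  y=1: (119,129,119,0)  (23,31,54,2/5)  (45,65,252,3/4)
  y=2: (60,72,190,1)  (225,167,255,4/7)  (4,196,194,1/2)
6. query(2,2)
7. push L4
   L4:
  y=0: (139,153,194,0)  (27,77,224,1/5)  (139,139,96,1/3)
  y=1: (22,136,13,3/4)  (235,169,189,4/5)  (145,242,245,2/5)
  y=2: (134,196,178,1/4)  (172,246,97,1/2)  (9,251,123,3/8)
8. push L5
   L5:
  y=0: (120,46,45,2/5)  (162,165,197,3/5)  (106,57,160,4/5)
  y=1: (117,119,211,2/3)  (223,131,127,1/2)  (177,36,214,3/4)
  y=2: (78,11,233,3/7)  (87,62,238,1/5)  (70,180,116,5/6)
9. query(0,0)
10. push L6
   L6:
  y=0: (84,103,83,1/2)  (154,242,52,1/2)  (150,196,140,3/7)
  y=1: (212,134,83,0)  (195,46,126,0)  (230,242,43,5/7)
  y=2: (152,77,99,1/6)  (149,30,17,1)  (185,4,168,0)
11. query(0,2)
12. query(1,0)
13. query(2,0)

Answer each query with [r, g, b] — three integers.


query (0,2) [L1,L2] — begin 0,0,0
+L1 (α=2/3) → [224/3, 334/3, 466/3]
+L2 (α=4/5) → [640/3, 170/3, 2518/15]
→ [213, 57, 168]

query (2,2) [L1,L2] — begin 0,0,0
+L1 (α=0) → [0, 0, 0]
+L2 (α=1/2) → [171/2, 12, 223/2]
→ [86, 12, 112]

at x=2,y=2 over L1,L2,L3:
L1 α=0: [0, 0, 0]
L2 α=1/2: [171/2, 12, 223/2]
L3 α=1/2: [179/4, 104, 611/4]
= [45, 104, 153]

at x=0,y=0 over L1,L2,L3,L4,L5:
+L1 (α=3/7) → [687/7, 174/7, 72/7]
+L2 (α=3/4) → [2853/14, 516/7, 249/7]
+L3 (α=1) → [170, 61, 52]
+L4 (α=0) → [170, 61, 52]
+L5 (α=2/5) → [150, 55, 246/5]
→ [150, 55, 49]

at x=0,y=2 over L1,L2,L3,L4,L5,L6:
+L1 (α=2/3) → [224/3, 334/3, 466/3]
+L2 (α=4/5) → [640/3, 170/3, 2518/15]
+L3 (α=1) → [60, 72, 190]
+L4 (α=1/4) → [157/2, 103, 187]
+L5 (α=3/7) → [548/7, 445/7, 1447/7]
+L6 (α=1/6) → [634/7, 1382/21, 3964/21]
= [91, 66, 189]

(1,0) stack=L1,L2,L3,L4,L5,L6; from [0,0,0]:
L1 α=1: [28, 158, 200]
L2 α=2/7: [430/7, 128, 1334/7]
L3 α=7/8: [12729/56, 337/4, 1698/7]
L4 α=1/5: [13107/70, 414/5, 1672/7]
L5 α=3/5: [30117/175, 3303/25, 7481/35]
L6 α=1/2: [57067/350, 9353/50, 9301/70]
= [163, 187, 133]

(2,0) stack=L1,L2,L3,L4,L5,L6; from [0,0,0]:
+L1 (α=1/5) → [102/5, 46/5, 179/5]
+L2 (α=1/2) → [287/10, 243/5, 399/10]
+L3 (α=1/4) → [3281/40, 1139/20, 2307/40]
+L4 (α=1/3) → [6061/60, 843/10, 1409/20]
+L5 (α=4/5) → [31501/300, 3123/50, 14209/100]
+L6 (α=3/7) → [65251/525, 20946/175, 24709/175]
= [124, 120, 141]


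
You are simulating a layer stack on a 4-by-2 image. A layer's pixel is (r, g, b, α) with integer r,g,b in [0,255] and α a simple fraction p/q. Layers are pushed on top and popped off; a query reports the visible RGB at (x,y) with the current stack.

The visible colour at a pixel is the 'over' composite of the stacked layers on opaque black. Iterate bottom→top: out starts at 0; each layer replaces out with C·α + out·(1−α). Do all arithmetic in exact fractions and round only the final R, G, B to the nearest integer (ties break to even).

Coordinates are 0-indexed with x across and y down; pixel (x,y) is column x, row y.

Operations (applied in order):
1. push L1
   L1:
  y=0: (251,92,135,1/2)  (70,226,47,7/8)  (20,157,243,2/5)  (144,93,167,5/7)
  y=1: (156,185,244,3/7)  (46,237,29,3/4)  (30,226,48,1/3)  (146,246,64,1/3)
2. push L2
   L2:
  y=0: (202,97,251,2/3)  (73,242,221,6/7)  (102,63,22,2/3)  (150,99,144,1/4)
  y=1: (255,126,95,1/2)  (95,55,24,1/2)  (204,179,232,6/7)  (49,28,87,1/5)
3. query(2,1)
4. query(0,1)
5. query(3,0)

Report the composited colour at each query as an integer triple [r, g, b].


at x=2,y=1 over L1,L2:
L1 α=1/3: [10, 226/3, 16]
L2 α=6/7: [1234/7, 3448/21, 1408/7]
→ [176, 164, 201]

(0,1) stack=L1,L2; from [0,0,0]:
after L1 α=3/7: [468/7, 555/7, 732/7]
after L2 α=1/2: [2253/14, 1437/14, 1397/14]
→ [161, 103, 100]

(3,0) stack=L1,L2; from [0,0,0]:
+L1 (α=5/7) → [720/7, 465/7, 835/7]
+L2 (α=1/4) → [1605/14, 522/7, 3513/28]
= [115, 75, 125]


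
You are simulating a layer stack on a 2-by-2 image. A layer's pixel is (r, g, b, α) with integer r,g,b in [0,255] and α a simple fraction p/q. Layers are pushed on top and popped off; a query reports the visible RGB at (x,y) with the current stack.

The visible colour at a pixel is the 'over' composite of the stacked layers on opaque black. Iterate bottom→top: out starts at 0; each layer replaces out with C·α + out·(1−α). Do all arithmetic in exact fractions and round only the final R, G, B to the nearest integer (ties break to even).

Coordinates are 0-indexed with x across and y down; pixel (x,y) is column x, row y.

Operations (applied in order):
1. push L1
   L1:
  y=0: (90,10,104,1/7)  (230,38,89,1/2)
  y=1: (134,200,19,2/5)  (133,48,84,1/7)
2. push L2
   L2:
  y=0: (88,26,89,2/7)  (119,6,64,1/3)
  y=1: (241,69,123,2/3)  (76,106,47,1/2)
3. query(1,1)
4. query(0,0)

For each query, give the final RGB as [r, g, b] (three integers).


(1,1) stack=L1,L2; from [0,0,0]:
+L1 (α=1/7) → [19, 48/7, 12]
+L2 (α=1/2) → [95/2, 395/7, 59/2]
rounded: [48, 56, 30]

query (0,0) [L1,L2] — begin 0,0,0
L1 α=1/7: [90/7, 10/7, 104/7]
L2 α=2/7: [1682/49, 414/49, 1766/49]
→ [34, 8, 36]


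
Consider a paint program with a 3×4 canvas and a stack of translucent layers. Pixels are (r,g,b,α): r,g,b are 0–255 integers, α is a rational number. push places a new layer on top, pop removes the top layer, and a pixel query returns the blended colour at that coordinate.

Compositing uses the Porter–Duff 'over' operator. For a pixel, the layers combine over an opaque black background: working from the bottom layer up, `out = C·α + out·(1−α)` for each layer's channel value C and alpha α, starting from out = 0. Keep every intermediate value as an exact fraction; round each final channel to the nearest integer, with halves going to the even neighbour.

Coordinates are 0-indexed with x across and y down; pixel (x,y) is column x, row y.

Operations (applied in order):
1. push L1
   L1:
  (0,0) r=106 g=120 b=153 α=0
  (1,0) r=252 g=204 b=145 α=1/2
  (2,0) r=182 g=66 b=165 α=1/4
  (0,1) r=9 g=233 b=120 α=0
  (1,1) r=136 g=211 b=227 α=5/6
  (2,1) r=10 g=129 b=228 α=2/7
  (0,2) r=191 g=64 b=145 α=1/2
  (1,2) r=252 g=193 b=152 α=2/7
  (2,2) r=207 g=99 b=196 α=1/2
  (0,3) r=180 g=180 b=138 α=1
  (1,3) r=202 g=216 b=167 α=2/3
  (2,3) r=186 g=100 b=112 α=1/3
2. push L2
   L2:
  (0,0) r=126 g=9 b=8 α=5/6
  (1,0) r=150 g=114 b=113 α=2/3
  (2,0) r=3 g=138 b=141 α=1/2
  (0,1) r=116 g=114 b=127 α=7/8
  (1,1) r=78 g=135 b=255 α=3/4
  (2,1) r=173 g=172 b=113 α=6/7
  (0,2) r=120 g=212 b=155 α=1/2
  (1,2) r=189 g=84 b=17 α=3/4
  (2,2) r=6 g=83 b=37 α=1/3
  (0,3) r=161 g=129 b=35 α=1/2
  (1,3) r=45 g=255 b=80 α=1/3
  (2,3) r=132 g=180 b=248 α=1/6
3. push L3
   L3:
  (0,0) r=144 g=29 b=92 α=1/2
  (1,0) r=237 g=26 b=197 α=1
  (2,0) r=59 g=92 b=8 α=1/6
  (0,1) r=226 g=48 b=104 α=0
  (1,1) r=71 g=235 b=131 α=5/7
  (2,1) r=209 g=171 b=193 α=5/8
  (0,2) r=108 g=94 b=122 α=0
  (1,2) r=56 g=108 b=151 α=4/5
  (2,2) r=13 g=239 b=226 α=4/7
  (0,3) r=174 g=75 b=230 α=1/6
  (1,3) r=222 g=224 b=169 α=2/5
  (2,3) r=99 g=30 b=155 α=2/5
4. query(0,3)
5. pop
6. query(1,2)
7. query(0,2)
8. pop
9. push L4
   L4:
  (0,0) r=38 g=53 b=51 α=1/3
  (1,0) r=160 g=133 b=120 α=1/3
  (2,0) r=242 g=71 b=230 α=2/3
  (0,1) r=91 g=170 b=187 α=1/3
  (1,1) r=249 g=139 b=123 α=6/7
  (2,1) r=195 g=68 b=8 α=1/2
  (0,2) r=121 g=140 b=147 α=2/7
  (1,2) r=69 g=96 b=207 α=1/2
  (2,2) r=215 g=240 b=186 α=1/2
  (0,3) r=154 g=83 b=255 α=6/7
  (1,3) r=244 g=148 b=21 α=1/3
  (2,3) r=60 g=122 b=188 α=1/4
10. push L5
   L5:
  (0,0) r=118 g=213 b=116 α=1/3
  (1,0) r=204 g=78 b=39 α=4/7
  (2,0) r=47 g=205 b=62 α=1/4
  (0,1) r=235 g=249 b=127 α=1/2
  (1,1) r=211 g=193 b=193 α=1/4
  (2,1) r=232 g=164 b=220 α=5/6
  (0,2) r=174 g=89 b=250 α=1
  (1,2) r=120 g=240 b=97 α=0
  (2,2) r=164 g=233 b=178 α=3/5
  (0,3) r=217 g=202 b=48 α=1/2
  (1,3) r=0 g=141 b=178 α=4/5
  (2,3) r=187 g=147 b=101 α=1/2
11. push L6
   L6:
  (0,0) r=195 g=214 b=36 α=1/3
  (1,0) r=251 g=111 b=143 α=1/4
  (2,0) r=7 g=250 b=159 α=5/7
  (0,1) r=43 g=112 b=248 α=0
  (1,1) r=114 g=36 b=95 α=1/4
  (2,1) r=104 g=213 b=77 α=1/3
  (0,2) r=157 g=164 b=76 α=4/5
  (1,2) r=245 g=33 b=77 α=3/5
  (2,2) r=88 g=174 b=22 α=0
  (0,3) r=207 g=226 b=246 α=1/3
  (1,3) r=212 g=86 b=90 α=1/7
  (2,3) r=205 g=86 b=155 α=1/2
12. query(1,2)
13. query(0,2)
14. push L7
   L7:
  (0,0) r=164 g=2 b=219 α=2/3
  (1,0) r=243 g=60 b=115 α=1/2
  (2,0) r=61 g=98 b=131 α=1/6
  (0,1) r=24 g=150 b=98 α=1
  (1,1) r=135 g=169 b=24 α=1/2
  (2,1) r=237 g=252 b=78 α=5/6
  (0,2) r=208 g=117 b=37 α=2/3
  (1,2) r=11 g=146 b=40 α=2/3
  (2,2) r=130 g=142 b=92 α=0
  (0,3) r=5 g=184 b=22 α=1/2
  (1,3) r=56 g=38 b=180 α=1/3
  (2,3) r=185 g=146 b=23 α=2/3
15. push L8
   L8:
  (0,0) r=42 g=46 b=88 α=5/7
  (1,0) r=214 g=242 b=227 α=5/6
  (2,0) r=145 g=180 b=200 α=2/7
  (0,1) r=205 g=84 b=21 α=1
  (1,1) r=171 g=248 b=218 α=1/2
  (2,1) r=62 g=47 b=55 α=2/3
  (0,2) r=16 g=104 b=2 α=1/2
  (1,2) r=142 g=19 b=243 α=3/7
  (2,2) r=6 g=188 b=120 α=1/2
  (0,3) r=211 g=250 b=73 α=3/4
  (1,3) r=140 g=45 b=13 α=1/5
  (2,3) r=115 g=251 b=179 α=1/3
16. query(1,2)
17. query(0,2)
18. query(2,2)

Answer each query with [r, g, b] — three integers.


(0,3) stack=L1,L2,L3; from [0,0,0]:
L1 α=1: [180, 180, 138]
L2 α=1/2: [341/2, 309/2, 173/2]
L3 α=1/6: [2053/12, 565/4, 1325/12]
rounded: [171, 141, 110]

(1,2) stack=L1,L2; from [0,0,0]:
after L1 α=2/7: [72, 386/7, 304/7]
after L2 α=3/4: [639/4, 1075/14, 661/28]
= [160, 77, 24]

(0,2) stack=L1,L2; from [0,0,0]:
+L1 (α=1/2) → [191/2, 32, 145/2]
+L2 (α=1/2) → [431/4, 122, 455/4]
→ [108, 122, 114]

at x=1,y=2 over L1,L4,L5,L6:
+L1 (α=2/7) → [72, 386/7, 304/7]
+L4 (α=1/2) → [141/2, 529/7, 1753/14]
+L5 (α=0) → [141/2, 529/7, 1753/14]
+L6 (α=3/5) → [876/5, 1751/35, 674/7]
rounded: [175, 50, 96]

(0,2) stack=L1,L4,L5,L6; from [0,0,0]:
+L1 (α=1/2) → [191/2, 32, 145/2]
+L4 (α=2/7) → [1439/14, 440/7, 1313/14]
+L5 (α=1) → [174, 89, 250]
+L6 (α=4/5) → [802/5, 149, 554/5]
→ [160, 149, 111]

query (1,2) [L1,L4,L5,L6,L7,L8] — begin 0,0,0
+L1 (α=2/7) → [72, 386/7, 304/7]
+L4 (α=1/2) → [141/2, 529/7, 1753/14]
+L5 (α=0) → [141/2, 529/7, 1753/14]
+L6 (α=3/5) → [876/5, 1751/35, 674/7]
+L7 (α=2/3) → [986/15, 11971/105, 1234/21]
+L8 (α=3/7) → [10334/105, 53869/735, 20245/147]
rounded: [98, 73, 138]

(0,2) stack=L1,L4,L5,L6,L7,L8; from [0,0,0]:
after L1 α=1/2: [191/2, 32, 145/2]
after L4 α=2/7: [1439/14, 440/7, 1313/14]
after L5 α=1: [174, 89, 250]
after L6 α=4/5: [802/5, 149, 554/5]
after L7 α=2/3: [2882/15, 383/3, 308/5]
after L8 α=1/2: [1561/15, 695/6, 159/5]
rounded: [104, 116, 32]

query (2,2) [L1,L4,L5,L6,L7,L8] — begin 0,0,0
after L1 α=1/2: [207/2, 99/2, 98]
after L4 α=1/2: [637/4, 579/4, 142]
after L5 α=3/5: [1621/10, 1977/10, 818/5]
after L6 α=0: [1621/10, 1977/10, 818/5]
after L7 α=0: [1621/10, 1977/10, 818/5]
after L8 α=1/2: [1681/20, 3857/20, 709/5]
rounded: [84, 193, 142]


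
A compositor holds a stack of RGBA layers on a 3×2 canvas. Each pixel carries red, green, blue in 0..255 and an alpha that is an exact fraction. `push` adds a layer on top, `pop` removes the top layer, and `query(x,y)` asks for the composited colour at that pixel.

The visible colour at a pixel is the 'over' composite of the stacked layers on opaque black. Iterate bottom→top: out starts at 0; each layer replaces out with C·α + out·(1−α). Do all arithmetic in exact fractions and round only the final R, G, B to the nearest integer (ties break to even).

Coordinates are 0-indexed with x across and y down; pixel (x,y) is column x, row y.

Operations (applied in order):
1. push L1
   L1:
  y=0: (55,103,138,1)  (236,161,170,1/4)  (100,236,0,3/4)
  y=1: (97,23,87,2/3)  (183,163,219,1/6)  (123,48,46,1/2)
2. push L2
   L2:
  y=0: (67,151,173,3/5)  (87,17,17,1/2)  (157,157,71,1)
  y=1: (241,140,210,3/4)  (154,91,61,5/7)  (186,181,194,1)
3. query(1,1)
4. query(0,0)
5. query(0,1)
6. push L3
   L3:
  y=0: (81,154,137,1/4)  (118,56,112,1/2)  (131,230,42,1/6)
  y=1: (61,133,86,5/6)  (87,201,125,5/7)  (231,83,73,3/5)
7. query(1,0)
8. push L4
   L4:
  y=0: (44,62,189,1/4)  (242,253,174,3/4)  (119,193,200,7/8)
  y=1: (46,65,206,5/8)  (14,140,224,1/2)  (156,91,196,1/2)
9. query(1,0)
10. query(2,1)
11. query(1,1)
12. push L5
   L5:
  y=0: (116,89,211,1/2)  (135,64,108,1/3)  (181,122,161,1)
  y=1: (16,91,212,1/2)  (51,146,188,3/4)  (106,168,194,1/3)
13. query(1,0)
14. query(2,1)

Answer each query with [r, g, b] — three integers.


at x=1,y=1 over L1,L2:
L1 α=1/6: [61/2, 163/6, 73/2]
L2 α=5/7: [831/7, 1528/21, 54]
= [119, 73, 54]

query (0,0) [L1,L2] — begin 0,0,0
after L1 α=1: [55, 103, 138]
after L2 α=3/5: [311/5, 659/5, 159]
= [62, 132, 159]

query (0,1) [L1,L2] — begin 0,0,0
L1 α=2/3: [194/3, 46/3, 58]
L2 α=3/4: [2363/12, 653/6, 172]
rounded: [197, 109, 172]

(1,0) stack=L1,L2,L3; from [0,0,0]:
+L1 (α=1/4) → [59, 161/4, 85/2]
+L2 (α=1/2) → [73, 229/8, 119/4]
+L3 (α=1/2) → [191/2, 677/16, 567/8]
rounded: [96, 42, 71]

(1,0) stack=L1,L2,L3,L4; from [0,0,0]:
after L1 α=1/4: [59, 161/4, 85/2]
after L2 α=1/2: [73, 229/8, 119/4]
after L3 α=1/2: [191/2, 677/16, 567/8]
after L4 α=3/4: [1643/8, 12821/64, 4743/32]
rounded: [205, 200, 148]

query (2,1) [L1,L2,L3,L4] — begin 0,0,0
after L1 α=1/2: [123/2, 24, 23]
after L2 α=1: [186, 181, 194]
after L3 α=3/5: [213, 611/5, 607/5]
after L4 α=1/2: [369/2, 533/5, 1587/10]
rounded: [184, 107, 159]

(1,1) stack=L1,L2,L3,L4; from [0,0,0]:
after L1 α=1/6: [61/2, 163/6, 73/2]
after L2 α=5/7: [831/7, 1528/21, 54]
after L3 α=5/7: [4707/49, 24161/147, 733/7]
after L4 α=1/2: [5393/98, 44741/294, 2301/14]
→ [55, 152, 164]

(1,0) stack=L1,L2,L3,L4,L5; from [0,0,0]:
+L1 (α=1/4) → [59, 161/4, 85/2]
+L2 (α=1/2) → [73, 229/8, 119/4]
+L3 (α=1/2) → [191/2, 677/16, 567/8]
+L4 (α=3/4) → [1643/8, 12821/64, 4743/32]
+L5 (α=1/3) → [2183/12, 14869/96, 2157/16]
rounded: [182, 155, 135]

query (2,1) [L1,L2,L3,L4,L5] — begin 0,0,0
+L1 (α=1/2) → [123/2, 24, 23]
+L2 (α=1) → [186, 181, 194]
+L3 (α=3/5) → [213, 611/5, 607/5]
+L4 (α=1/2) → [369/2, 533/5, 1587/10]
+L5 (α=1/3) → [475/3, 1906/15, 2557/15]
rounded: [158, 127, 170]
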